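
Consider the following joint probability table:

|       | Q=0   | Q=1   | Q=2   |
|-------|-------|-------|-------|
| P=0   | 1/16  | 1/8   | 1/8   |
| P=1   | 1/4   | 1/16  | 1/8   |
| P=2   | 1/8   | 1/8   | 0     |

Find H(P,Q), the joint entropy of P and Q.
H(P,Q) = -Σ P(P,Q) log₂ P(P,Q), summed over the non-zero cells:
H(P,Q) = -[(1/16)·log₂(1/16) + (1/8)·log₂(1/8) + (1/8)·log₂(1/8) + (1/4)·log₂(1/4) + (1/16)·log₂(1/16) + (1/8)·log₂(1/8) + (1/8)·log₂(1/8) + (1/8)·log₂(1/8)]
  = 0.2500 + 0.3750 + 0.3750 + 0.5000 + 0.2500 + 0.3750 + 0.3750 + 0.3750
  = 2.8750 bits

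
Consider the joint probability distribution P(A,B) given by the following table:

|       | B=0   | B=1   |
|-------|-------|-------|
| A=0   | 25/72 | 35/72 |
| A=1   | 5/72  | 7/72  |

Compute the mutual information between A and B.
Marginal P(A) (row sums):
  P(A=0) = 25/72 + 35/72 = 5/6
  P(A=1) = 5/72 + 7/72 = 1/6
Marginal P(B) (column sums):
  P(B=0) = 25/72 + 5/72 = 5/12
  P(B=1) = 35/72 + 7/72 = 7/12

H(A) = -[(5/6)·log₂(5/6) + (1/6)·log₂(1/6)]
  = 0.2192 + 0.4308
  = 0.6500 bits
H(B) = -[(5/12)·log₂(5/12) + (7/12)·log₂(7/12)]
  = 0.5263 + 0.4536
  = 0.9799 bits
H(A,B) = -[(25/72)·log₂(25/72) + (35/72)·log₂(35/72) + (5/72)·log₂(5/72) + (7/72)·log₂(7/72)]
  = 0.5299 + 0.5059 + 0.2672 + 0.3269
  = 1.6299 bits

I(A;B) = H(A) + H(B) - H(A,B)
  = 0.6500 + 0.9799 - 1.6299
  = 0.0000 bits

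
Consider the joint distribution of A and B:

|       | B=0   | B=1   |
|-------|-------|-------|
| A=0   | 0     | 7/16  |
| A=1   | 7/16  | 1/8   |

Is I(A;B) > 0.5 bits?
Marginal P(A) (row sums):
  P(A=0) = 0 + 7/16 = 7/16
  P(A=1) = 7/16 + 1/8 = 9/16
Marginal P(B) (column sums):
  P(B=0) = 0 + 7/16 = 7/16
  P(B=1) = 7/16 + 1/8 = 9/16

H(A) = -[(7/16)·log₂(7/16) + (9/16)·log₂(9/16)]
  = 0.5218 + 0.4669
  = 0.9887 bits
H(B) = -[(7/16)·log₂(7/16) + (9/16)·log₂(9/16)]
  = 0.5218 + 0.4669
  = 0.9887 bits
H(A,B) = -[(7/16)·log₂(7/16) + (7/16)·log₂(7/16) + (1/8)·log₂(1/8)]
  = 0.5218 + 0.5218 + 0.3750
  = 1.4186 bits

I(A;B) = H(A) + H(B) - H(A,B)
  = 0.9887 + 0.9887 - 1.4186
  = 0.5588 bits

Yes. I(A;B) = 0.5588 bits, which is > 0.5 bits.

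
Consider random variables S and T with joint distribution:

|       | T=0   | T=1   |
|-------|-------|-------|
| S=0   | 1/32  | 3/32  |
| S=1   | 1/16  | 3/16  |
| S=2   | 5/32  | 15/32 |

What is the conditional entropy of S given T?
Marginal P(T) (column sums):
  P(T=0) = 1/32 + 1/16 + 5/32 = 1/4
  P(T=1) = 3/32 + 3/16 + 15/32 = 3/4

H(S|T) = -Σ P(S,T)·log₂ P(S|T), where P(S|T) = P(S,T) / P(T)
  (S=0,T=0): P(S|T) = (1/32)/(1/4) = 1/8;  -(1/32)·log₂(1/8) = 0.0938
  (S=0,T=1): P(S|T) = (3/32)/(3/4) = 1/8;  -(3/32)·log₂(1/8) = 0.2813
  (S=1,T=0): P(S|T) = (1/16)/(1/4) = 1/4;  -(1/16)·log₂(1/4) = 0.1250
  (S=1,T=1): P(S|T) = (3/16)/(3/4) = 1/4;  -(3/16)·log₂(1/4) = 0.3750
  (S=2,T=0): P(S|T) = (5/32)/(1/4) = 5/8;  -(5/32)·log₂(5/8) = 0.1059
  (S=2,T=1): P(S|T) = (15/32)/(3/4) = 5/8;  -(15/32)·log₂(5/8) = 0.3178
H(S|T) = 0.0938 + 0.2813 + 0.1250 + 0.3750 + 0.1059 + 0.3178
  = 1.2988 bits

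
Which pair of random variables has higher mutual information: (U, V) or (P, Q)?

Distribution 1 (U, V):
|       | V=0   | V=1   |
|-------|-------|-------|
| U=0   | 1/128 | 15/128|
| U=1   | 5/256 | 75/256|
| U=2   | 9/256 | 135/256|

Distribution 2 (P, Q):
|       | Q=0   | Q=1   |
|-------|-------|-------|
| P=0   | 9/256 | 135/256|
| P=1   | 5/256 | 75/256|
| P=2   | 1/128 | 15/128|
Distribution 1 (U, V):
Marginal P(U) (row sums):
  P(U=0) = 1/128 + 15/128 = 1/8
  P(U=1) = 5/256 + 75/256 = 5/16
  P(U=2) = 9/256 + 135/256 = 9/16
Marginal P(V) (column sums):
  P(V=0) = 1/128 + 5/256 + 9/256 = 1/16
  P(V=1) = 15/128 + 75/256 + 135/256 = 15/16

H(U) = -[(1/8)·log₂(1/8) + (5/16)·log₂(5/16) + (9/16)·log₂(9/16)]
  = 0.3750 + 0.5244 + 0.4669
  = 1.3663 bits
H(V) = -[(1/16)·log₂(1/16) + (15/16)·log₂(15/16)]
  = 0.2500 + 0.0873
  = 0.3373 bits
H(U,V) = -[(1/128)·log₂(1/128) + (15/128)·log₂(15/128) + (5/256)·log₂(5/256) + (75/256)·log₂(75/256) + (9/256)·log₂(9/256) + (135/256)·log₂(135/256)]
  = 0.0547 + 0.3625 + 0.1109 + 0.5189 + 0.1698 + 0.4868
  = 1.7036 bits

I(U;V) = H(U) + H(V) - H(U,V)
  = 1.3663 + 0.3373 - 1.7036
  = 0.0000 bits

Distribution 2 (P, Q):
Marginal P(P) (row sums):
  P(P=0) = 9/256 + 135/256 = 9/16
  P(P=1) = 5/256 + 75/256 = 5/16
  P(P=2) = 1/128 + 15/128 = 1/8
Marginal P(Q) (column sums):
  P(Q=0) = 9/256 + 5/256 + 1/128 = 1/16
  P(Q=1) = 135/256 + 75/256 + 15/128 = 15/16

H(P) = -[(9/16)·log₂(9/16) + (5/16)·log₂(5/16) + (1/8)·log₂(1/8)]
  = 0.4669 + 0.5244 + 0.3750
  = 1.3663 bits
H(Q) = -[(1/16)·log₂(1/16) + (15/16)·log₂(15/16)]
  = 0.2500 + 0.0873
  = 0.3373 bits
H(P,Q) = -[(9/256)·log₂(9/256) + (135/256)·log₂(135/256) + (5/256)·log₂(5/256) + (75/256)·log₂(75/256) + (1/128)·log₂(1/128) + (15/128)·log₂(15/128)]
  = 0.1698 + 0.4868 + 0.1109 + 0.5189 + 0.0547 + 0.3625
  = 1.7036 bits

I(P;Q) = H(P) + H(Q) - H(P,Q)
  = 1.3663 + 0.3373 - 1.7036
  = 0.0000 bits

Both joint tables factor as the product of their marginals, so I(U;V) = I(P;Q) = 0 bits: neither is larger (both pairs are independent).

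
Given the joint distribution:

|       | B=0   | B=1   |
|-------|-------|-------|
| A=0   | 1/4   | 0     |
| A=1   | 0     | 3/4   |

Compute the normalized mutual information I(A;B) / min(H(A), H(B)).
Marginal P(A) (row sums):
  P(A=0) = 1/4 + 0 = 1/4
  P(A=1) = 0 + 3/4 = 3/4
Marginal P(B) (column sums):
  P(B=0) = 1/4 + 0 = 1/4
  P(B=1) = 0 + 3/4 = 3/4

H(A) = -[(1/4)·log₂(1/4) + (3/4)·log₂(3/4)]
  = 0.5000 + 0.3113
  = 0.8113 bits
H(B) = -[(1/4)·log₂(1/4) + (3/4)·log₂(3/4)]
  = 0.5000 + 0.3113
  = 0.8113 bits
H(A,B) = -[(1/4)·log₂(1/4) + (3/4)·log₂(3/4)]
  = 0.5000 + 0.3113
  = 0.8113 bits

I(A;B) = H(A) + H(B) - H(A,B)
  = 0.8113 + 0.8113 - 0.8113
  = 0.8113 bits

min(H(A), H(B)) = min(0.8113, 0.8113) = 0.8113 bits
Normalized MI = 0.8113 / 0.8113 = 1.0000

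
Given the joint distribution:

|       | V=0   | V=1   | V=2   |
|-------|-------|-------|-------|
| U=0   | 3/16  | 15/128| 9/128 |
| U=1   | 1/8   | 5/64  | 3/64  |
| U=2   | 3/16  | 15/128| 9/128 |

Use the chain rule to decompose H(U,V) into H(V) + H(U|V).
By the chain rule: H(U,V) = H(V) + H(U|V)

Marginal P(V) (column sums):
  P(V=0) = 3/16 + 1/8 + 3/16 = 1/2
  P(V=1) = 15/128 + 5/64 + 15/128 = 5/16
  P(V=2) = 9/128 + 3/64 + 9/128 = 3/16
H(V) = -[(1/2)·log₂(1/2) + (5/16)·log₂(5/16) + (3/16)·log₂(3/16)]
  = 0.5000 + 0.5244 + 0.4528
  = 1.4772 bits
H(U|V) = -Σ P(U,V)·log₂ P(U|V), where P(U|V) = P(U,V) / P(V)
  (U=0,V=0): P(U|V) = (3/16)/(1/2) = 3/8;  -(3/16)·log₂(3/8) = 0.2653
  (U=0,V=1): P(U|V) = (15/128)/(5/16) = 3/8;  -(15/128)·log₂(3/8) = 0.1658
  (U=0,V=2): P(U|V) = (9/128)/(3/16) = 3/8;  -(9/128)·log₂(3/8) = 0.0995
  (U=1,V=0): P(U|V) = (1/8)/(1/2) = 1/4;  -(1/8)·log₂(1/4) = 0.2500
  (U=1,V=1): P(U|V) = (5/64)/(5/16) = 1/4;  -(5/64)·log₂(1/4) = 0.1563
  (U=1,V=2): P(U|V) = (3/64)/(3/16) = 1/4;  -(3/64)·log₂(1/4) = 0.0938
  (U=2,V=0): P(U|V) = (3/16)/(1/2) = 3/8;  -(3/16)·log₂(3/8) = 0.2653
  (U=2,V=1): P(U|V) = (15/128)/(5/16) = 3/8;  -(15/128)·log₂(3/8) = 0.1658
  (U=2,V=2): P(U|V) = (9/128)/(3/16) = 3/8;  -(9/128)·log₂(3/8) = 0.0995
H(U|V) = 0.2653 + 0.1658 + 0.0995 + 0.2500 + 0.1563 + 0.0938 + 0.2653 + 0.1658 + 0.0995
  = 1.5613 bits

H(U,V) = H(V) + H(U|V) = 1.4772 + 1.5613 = 3.0385 bits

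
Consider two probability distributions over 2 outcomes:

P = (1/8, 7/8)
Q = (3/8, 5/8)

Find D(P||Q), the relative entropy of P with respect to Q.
D(P||Q) = Σ P(i) log₂(P(i)/Q(i))
  i=0: (1/8) × log₂((1/8)/(3/8)) = (1/8) × log₂(1/3) = -0.1981
  i=1: (7/8) × log₂((7/8)/(5/8)) = (7/8) × log₂(7/5) = 0.4247
D(P||Q) = -0.1981 + 0.4247
  = 0.2266 bits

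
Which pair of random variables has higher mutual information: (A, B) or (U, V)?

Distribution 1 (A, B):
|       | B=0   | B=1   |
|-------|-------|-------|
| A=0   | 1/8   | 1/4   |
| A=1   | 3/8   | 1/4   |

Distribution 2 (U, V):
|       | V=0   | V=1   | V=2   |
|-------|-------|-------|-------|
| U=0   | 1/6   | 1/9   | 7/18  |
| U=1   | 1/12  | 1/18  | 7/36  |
Distribution 1 (A, B):
Marginal P(A) (row sums):
  P(A=0) = 1/8 + 1/4 = 3/8
  P(A=1) = 3/8 + 1/4 = 5/8
Marginal P(B) (column sums):
  P(B=0) = 1/8 + 3/8 = 1/2
  P(B=1) = 1/4 + 1/4 = 1/2

H(A) = -[(3/8)·log₂(3/8) + (5/8)·log₂(5/8)]
  = 0.5306 + 0.4238
  = 0.9544 bits
H(B) = -[(1/2)·log₂(1/2) + (1/2)·log₂(1/2)]
  = 0.5000 + 0.5000
  = 1.0000 bits
H(A,B) = -[(1/8)·log₂(1/8) + (1/4)·log₂(1/4) + (3/8)·log₂(3/8) + (1/4)·log₂(1/4)]
  = 0.3750 + 0.5000 + 0.5306 + 0.5000
  = 1.9056 bits

I(A;B) = H(A) + H(B) - H(A,B)
  = 0.9544 + 1.0000 - 1.9056
  = 0.0488 bits

Distribution 2 (U, V):
Marginal P(U) (row sums):
  P(U=0) = 1/6 + 1/9 + 7/18 = 2/3
  P(U=1) = 1/12 + 1/18 + 7/36 = 1/3
Marginal P(V) (column sums):
  P(V=0) = 1/6 + 1/12 = 1/4
  P(V=1) = 1/9 + 1/18 = 1/6
  P(V=2) = 7/18 + 7/36 = 7/12

H(U) = -[(2/3)·log₂(2/3) + (1/3)·log₂(1/3)]
  = 0.3900 + 0.5283
  = 0.9183 bits
H(V) = -[(1/4)·log₂(1/4) + (1/6)·log₂(1/6) + (7/12)·log₂(7/12)]
  = 0.5000 + 0.4308 + 0.4536
  = 1.3844 bits
H(U,V) = -[(1/6)·log₂(1/6) + (1/9)·log₂(1/9) + (7/18)·log₂(7/18) + (1/12)·log₂(1/12) + (1/18)·log₂(1/18) + (7/36)·log₂(7/36)]
  = 0.4308 + 0.3522 + 0.5299 + 0.2987 + 0.2317 + 0.4594
  = 2.3027 bits

I(U;V) = H(U) + H(V) - H(U,V)
  = 0.9183 + 1.3844 - 2.3027
  = 0.0000 bits

I(A;B) = 0.0488 bits > I(U;V) = 0.0000 bits, so (A, B) has the higher mutual information (stronger dependence).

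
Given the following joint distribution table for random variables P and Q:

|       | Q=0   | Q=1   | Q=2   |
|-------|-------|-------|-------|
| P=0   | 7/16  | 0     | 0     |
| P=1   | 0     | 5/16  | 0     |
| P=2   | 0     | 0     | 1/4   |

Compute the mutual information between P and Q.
Marginal P(P) (row sums):
  P(P=0) = 7/16 + 0 + 0 = 7/16
  P(P=1) = 0 + 5/16 + 0 = 5/16
  P(P=2) = 0 + 0 + 1/4 = 1/4
Marginal P(Q) (column sums):
  P(Q=0) = 7/16 + 0 + 0 = 7/16
  P(Q=1) = 0 + 5/16 + 0 = 5/16
  P(Q=2) = 0 + 0 + 1/4 = 1/4

H(P) = -[(7/16)·log₂(7/16) + (5/16)·log₂(5/16) + (1/4)·log₂(1/4)]
  = 0.5218 + 0.5244 + 0.5000
  = 1.5462 bits
H(Q) = -[(7/16)·log₂(7/16) + (5/16)·log₂(5/16) + (1/4)·log₂(1/4)]
  = 0.5218 + 0.5244 + 0.5000
  = 1.5462 bits
H(P,Q) = -[(7/16)·log₂(7/16) + (5/16)·log₂(5/16) + (1/4)·log₂(1/4)]
  = 0.5218 + 0.5244 + 0.5000
  = 1.5462 bits

I(P;Q) = H(P) + H(Q) - H(P,Q)
  = 1.5462 + 1.5462 - 1.5462
  = 1.5462 bits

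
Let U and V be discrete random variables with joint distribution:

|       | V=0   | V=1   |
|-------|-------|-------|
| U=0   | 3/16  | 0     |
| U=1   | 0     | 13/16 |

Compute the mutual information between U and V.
Marginal P(U) (row sums):
  P(U=0) = 3/16 + 0 = 3/16
  P(U=1) = 0 + 13/16 = 13/16
Marginal P(V) (column sums):
  P(V=0) = 3/16 + 0 = 3/16
  P(V=1) = 0 + 13/16 = 13/16

H(U) = -[(3/16)·log₂(3/16) + (13/16)·log₂(13/16)]
  = 0.4528 + 0.2434
  = 0.6962 bits
H(V) = -[(3/16)·log₂(3/16) + (13/16)·log₂(13/16)]
  = 0.4528 + 0.2434
  = 0.6962 bits
H(U,V) = -[(3/16)·log₂(3/16) + (13/16)·log₂(13/16)]
  = 0.4528 + 0.2434
  = 0.6962 bits

I(U;V) = H(U) + H(V) - H(U,V)
  = 0.6962 + 0.6962 - 0.6962
  = 0.6962 bits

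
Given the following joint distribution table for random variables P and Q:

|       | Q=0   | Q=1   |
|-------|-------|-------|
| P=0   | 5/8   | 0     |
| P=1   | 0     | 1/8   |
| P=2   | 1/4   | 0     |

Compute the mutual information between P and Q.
Marginal P(P) (row sums):
  P(P=0) = 5/8 + 0 = 5/8
  P(P=1) = 0 + 1/8 = 1/8
  P(P=2) = 1/4 + 0 = 1/4
Marginal P(Q) (column sums):
  P(Q=0) = 5/8 + 0 + 1/4 = 7/8
  P(Q=1) = 0 + 1/8 + 0 = 1/8

H(P) = -[(5/8)·log₂(5/8) + (1/8)·log₂(1/8) + (1/4)·log₂(1/4)]
  = 0.4238 + 0.3750 + 0.5000
  = 1.2988 bits
H(Q) = -[(7/8)·log₂(7/8) + (1/8)·log₂(1/8)]
  = 0.1686 + 0.3750
  = 0.5436 bits
H(P,Q) = -[(5/8)·log₂(5/8) + (1/8)·log₂(1/8) + (1/4)·log₂(1/4)]
  = 0.4238 + 0.3750 + 0.5000
  = 1.2988 bits

I(P;Q) = H(P) + H(Q) - H(P,Q)
  = 1.2988 + 0.5436 - 1.2988
  = 0.5436 bits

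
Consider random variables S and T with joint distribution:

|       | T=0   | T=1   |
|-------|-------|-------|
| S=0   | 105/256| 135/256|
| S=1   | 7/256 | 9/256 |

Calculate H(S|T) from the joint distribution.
Marginal P(T) (column sums):
  P(T=0) = 105/256 + 7/256 = 7/16
  P(T=1) = 135/256 + 9/256 = 9/16

H(S|T) = -Σ P(S,T)·log₂ P(S|T), where P(S|T) = P(S,T) / P(T)
  (S=0,T=0): P(S|T) = (105/256)/(7/16) = 15/16;  -(105/256)·log₂(15/16) = 0.0382
  (S=0,T=1): P(S|T) = (135/256)/(9/16) = 15/16;  -(135/256)·log₂(15/16) = 0.0491
  (S=1,T=0): P(S|T) = (7/256)/(7/16) = 1/16;  -(7/256)·log₂(1/16) = 0.1094
  (S=1,T=1): P(S|T) = (9/256)/(9/16) = 1/16;  -(9/256)·log₂(1/16) = 0.1406
H(S|T) = 0.0382 + 0.0491 + 0.1094 + 0.1406
  = 0.3373 bits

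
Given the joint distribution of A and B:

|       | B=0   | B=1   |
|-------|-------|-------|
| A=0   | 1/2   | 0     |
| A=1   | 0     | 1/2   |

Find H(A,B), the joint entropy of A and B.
H(A,B) = -Σ P(A,B) log₂ P(A,B), summed over the non-zero cells:
H(A,B) = -[(1/2)·log₂(1/2) + (1/2)·log₂(1/2)]
  = 0.5000 + 0.5000
  = 1.0000 bits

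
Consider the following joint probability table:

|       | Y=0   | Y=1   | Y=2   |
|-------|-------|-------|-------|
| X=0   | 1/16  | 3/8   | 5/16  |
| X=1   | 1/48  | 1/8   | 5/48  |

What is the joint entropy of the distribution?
H(X,Y) = -Σ P(X,Y) log₂ P(X,Y), summed over the non-zero cells:
H(X,Y) = -[(1/16)·log₂(1/16) + (3/8)·log₂(3/8) + (5/16)·log₂(5/16) + (1/48)·log₂(1/48) + (1/8)·log₂(1/8) + (5/48)·log₂(5/48)]
  = 0.2500 + 0.5306 + 0.5244 + 0.1164 + 0.3750 + 0.3399
  = 2.1363 bits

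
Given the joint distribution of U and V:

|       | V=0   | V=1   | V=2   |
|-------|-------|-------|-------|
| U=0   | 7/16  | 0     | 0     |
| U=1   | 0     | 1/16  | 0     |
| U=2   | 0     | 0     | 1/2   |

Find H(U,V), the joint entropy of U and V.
H(U,V) = -Σ P(U,V) log₂ P(U,V), summed over the non-zero cells:
H(U,V) = -[(7/16)·log₂(7/16) + (1/16)·log₂(1/16) + (1/2)·log₂(1/2)]
  = 0.5218 + 0.2500 + 0.5000
  = 1.2718 bits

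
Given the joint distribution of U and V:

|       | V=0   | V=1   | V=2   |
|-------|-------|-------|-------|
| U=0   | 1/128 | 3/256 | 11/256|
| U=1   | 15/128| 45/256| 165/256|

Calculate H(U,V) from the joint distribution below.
H(U,V) = -Σ P(U,V) log₂ P(U,V), summed over the non-zero cells:
H(U,V) = -[(1/128)·log₂(1/128) + (3/256)·log₂(3/256) + (11/256)·log₂(11/256) + (15/128)·log₂(15/128) + (45/256)·log₂(45/256) + (165/256)·log₂(165/256)]
  = 0.0547 + 0.0752 + 0.1951 + 0.3625 + 0.4409 + 0.4084
  = 1.5368 bits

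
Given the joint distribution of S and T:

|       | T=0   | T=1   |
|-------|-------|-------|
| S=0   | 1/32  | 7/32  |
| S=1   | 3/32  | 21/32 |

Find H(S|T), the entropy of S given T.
Marginal P(T) (column sums):
  P(T=0) = 1/32 + 3/32 = 1/8
  P(T=1) = 7/32 + 21/32 = 7/8

H(S|T) = -Σ P(S,T)·log₂ P(S|T), where P(S|T) = P(S,T) / P(T)
  (S=0,T=0): P(S|T) = (1/32)/(1/8) = 1/4;  -(1/32)·log₂(1/4) = 0.0625
  (S=0,T=1): P(S|T) = (7/32)/(7/8) = 1/4;  -(7/32)·log₂(1/4) = 0.4375
  (S=1,T=0): P(S|T) = (3/32)/(1/8) = 3/4;  -(3/32)·log₂(3/4) = 0.0389
  (S=1,T=1): P(S|T) = (21/32)/(7/8) = 3/4;  -(21/32)·log₂(3/4) = 0.2724
H(S|T) = 0.0625 + 0.4375 + 0.0389 + 0.2724
  = 0.8113 bits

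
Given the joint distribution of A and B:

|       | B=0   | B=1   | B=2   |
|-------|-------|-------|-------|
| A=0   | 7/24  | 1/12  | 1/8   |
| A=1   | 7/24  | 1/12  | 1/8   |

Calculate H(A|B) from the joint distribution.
Marginal P(B) (column sums):
  P(B=0) = 7/24 + 7/24 = 7/12
  P(B=1) = 1/12 + 1/12 = 1/6
  P(B=2) = 1/8 + 1/8 = 1/4

H(A|B) = -Σ P(A,B)·log₂ P(A|B), where P(A|B) = P(A,B) / P(B)
  (A=0,B=0): P(A|B) = (7/24)/(7/12) = 1/2;  -(7/24)·log₂(1/2) = 0.2917
  (A=0,B=1): P(A|B) = (1/12)/(1/6) = 1/2;  -(1/12)·log₂(1/2) = 0.0833
  (A=0,B=2): P(A|B) = (1/8)/(1/4) = 1/2;  -(1/8)·log₂(1/2) = 0.1250
  (A=1,B=0): P(A|B) = (7/24)/(7/12) = 1/2;  -(7/24)·log₂(1/2) = 0.2917
  (A=1,B=1): P(A|B) = (1/12)/(1/6) = 1/2;  -(1/12)·log₂(1/2) = 0.0833
  (A=1,B=2): P(A|B) = (1/8)/(1/4) = 1/2;  -(1/8)·log₂(1/2) = 0.1250
H(A|B) = 0.2917 + 0.0833 + 0.1250 + 0.2917 + 0.0833 + 0.1250
  = 1.0000 bits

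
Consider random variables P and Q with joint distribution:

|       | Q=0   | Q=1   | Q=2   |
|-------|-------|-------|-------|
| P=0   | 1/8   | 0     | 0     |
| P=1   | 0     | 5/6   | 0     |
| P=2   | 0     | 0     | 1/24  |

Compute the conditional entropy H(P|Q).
Marginal P(Q) (column sums):
  P(Q=0) = 1/8 + 0 + 0 = 1/8
  P(Q=1) = 0 + 5/6 + 0 = 5/6
  P(Q=2) = 0 + 0 + 1/24 = 1/24

H(P|Q) = -Σ P(P,Q)·log₂ P(P|Q), where P(P|Q) = P(P,Q) / P(Q)
  (cells with P(P,Q) = 0 contribute 0)
  (P=0,Q=0): P(P|Q) = (1/8)/(1/8) = 1;  -(1/8)·log₂(1) = 0.0000
  (P=1,Q=1): P(P|Q) = (5/6)/(5/6) = 1;  -(5/6)·log₂(1) = 0.0000
  (P=2,Q=2): P(P|Q) = (1/24)/(1/24) = 1;  -(1/24)·log₂(1) = 0.0000
H(P|Q) = 0.0000 + 0.0000 + 0.0000
  = 0.0000 bits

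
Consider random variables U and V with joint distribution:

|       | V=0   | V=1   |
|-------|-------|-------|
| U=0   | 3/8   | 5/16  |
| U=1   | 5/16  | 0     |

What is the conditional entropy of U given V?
Marginal P(V) (column sums):
  P(V=0) = 3/8 + 5/16 = 11/16
  P(V=1) = 5/16 + 0 = 5/16

H(U|V) = -Σ P(U,V)·log₂ P(U|V), where P(U|V) = P(U,V) / P(V)
  (cells with P(U,V) = 0 contribute 0)
  (U=0,V=0): P(U|V) = (3/8)/(11/16) = 6/11;  -(3/8)·log₂(6/11) = 0.3279
  (U=0,V=1): P(U|V) = (5/16)/(5/16) = 1;  -(5/16)·log₂(1) = 0.0000
  (U=1,V=0): P(U|V) = (5/16)/(11/16) = 5/11;  -(5/16)·log₂(5/11) = 0.3555
H(U|V) = 0.3279 + 0.0000 + 0.3555
  = 0.6834 bits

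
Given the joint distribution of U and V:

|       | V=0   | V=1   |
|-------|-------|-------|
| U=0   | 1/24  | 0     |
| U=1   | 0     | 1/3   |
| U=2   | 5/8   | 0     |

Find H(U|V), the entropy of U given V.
Marginal P(V) (column sums):
  P(V=0) = 1/24 + 0 + 5/8 = 2/3
  P(V=1) = 0 + 1/3 + 0 = 1/3

H(U|V) = -Σ P(U,V)·log₂ P(U|V), where P(U|V) = P(U,V) / P(V)
  (cells with P(U,V) = 0 contribute 0)
  (U=0,V=0): P(U|V) = (1/24)/(2/3) = 1/16;  -(1/24)·log₂(1/16) = 0.1667
  (U=1,V=1): P(U|V) = (1/3)/(1/3) = 1;  -(1/3)·log₂(1) = 0.0000
  (U=2,V=0): P(U|V) = (5/8)/(2/3) = 15/16;  -(5/8)·log₂(15/16) = 0.0582
H(U|V) = 0.1667 + 0.0000 + 0.0582
  = 0.2249 bits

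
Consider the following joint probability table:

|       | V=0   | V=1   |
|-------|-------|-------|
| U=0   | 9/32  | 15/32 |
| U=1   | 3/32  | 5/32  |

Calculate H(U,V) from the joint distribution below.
H(U,V) = -Σ P(U,V) log₂ P(U,V), summed over the non-zero cells:
H(U,V) = -[(9/32)·log₂(9/32) + (15/32)·log₂(15/32) + (3/32)·log₂(3/32) + (5/32)·log₂(5/32)]
  = 0.5147 + 0.5124 + 0.3202 + 0.4184
  = 1.7657 bits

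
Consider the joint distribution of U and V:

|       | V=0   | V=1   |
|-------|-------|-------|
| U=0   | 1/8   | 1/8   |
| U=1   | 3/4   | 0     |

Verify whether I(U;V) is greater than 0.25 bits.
Marginal P(U) (row sums):
  P(U=0) = 1/8 + 1/8 = 1/4
  P(U=1) = 3/4 + 0 = 3/4
Marginal P(V) (column sums):
  P(V=0) = 1/8 + 3/4 = 7/8
  P(V=1) = 1/8 + 0 = 1/8

H(U) = -[(1/4)·log₂(1/4) + (3/4)·log₂(3/4)]
  = 0.5000 + 0.3113
  = 0.8113 bits
H(V) = -[(7/8)·log₂(7/8) + (1/8)·log₂(1/8)]
  = 0.1686 + 0.3750
  = 0.5436 bits
H(U,V) = -[(1/8)·log₂(1/8) + (1/8)·log₂(1/8) + (3/4)·log₂(3/4)]
  = 0.3750 + 0.3750 + 0.3113
  = 1.0613 bits

I(U;V) = H(U) + H(V) - H(U,V)
  = 0.8113 + 0.5436 - 1.0613
  = 0.2936 bits

Yes. I(U;V) = 0.2936 bits, which is > 0.25 bits.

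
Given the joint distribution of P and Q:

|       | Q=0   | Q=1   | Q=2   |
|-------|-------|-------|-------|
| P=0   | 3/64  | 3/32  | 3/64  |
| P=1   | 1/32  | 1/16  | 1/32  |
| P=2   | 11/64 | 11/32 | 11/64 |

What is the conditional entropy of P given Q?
Marginal P(Q) (column sums):
  P(Q=0) = 3/64 + 1/32 + 11/64 = 1/4
  P(Q=1) = 3/32 + 1/16 + 11/32 = 1/2
  P(Q=2) = 3/64 + 1/32 + 11/64 = 1/4

H(P|Q) = -Σ P(P,Q)·log₂ P(P|Q), where P(P|Q) = P(P,Q) / P(Q)
  (P=0,Q=0): P(P|Q) = (3/64)/(1/4) = 3/16;  -(3/64)·log₂(3/16) = 0.1132
  (P=0,Q=1): P(P|Q) = (3/32)/(1/2) = 3/16;  -(3/32)·log₂(3/16) = 0.2264
  (P=0,Q=2): P(P|Q) = (3/64)/(1/4) = 3/16;  -(3/64)·log₂(3/16) = 0.1132
  (P=1,Q=0): P(P|Q) = (1/32)/(1/4) = 1/8;  -(1/32)·log₂(1/8) = 0.0938
  (P=1,Q=1): P(P|Q) = (1/16)/(1/2) = 1/8;  -(1/16)·log₂(1/8) = 0.1875
  (P=1,Q=2): P(P|Q) = (1/32)/(1/4) = 1/8;  -(1/32)·log₂(1/8) = 0.0938
  (P=2,Q=0): P(P|Q) = (11/64)/(1/4) = 11/16;  -(11/64)·log₂(11/16) = 0.0929
  (P=2,Q=1): P(P|Q) = (11/32)/(1/2) = 11/16;  -(11/32)·log₂(11/16) = 0.1858
  (P=2,Q=2): P(P|Q) = (11/64)/(1/4) = 11/16;  -(11/64)·log₂(11/16) = 0.0929
H(P|Q) = 0.1132 + 0.2264 + 0.1132 + 0.0938 + 0.1875 + 0.0938 + 0.0929 + 0.1858 + 0.0929
  = 1.1995 bits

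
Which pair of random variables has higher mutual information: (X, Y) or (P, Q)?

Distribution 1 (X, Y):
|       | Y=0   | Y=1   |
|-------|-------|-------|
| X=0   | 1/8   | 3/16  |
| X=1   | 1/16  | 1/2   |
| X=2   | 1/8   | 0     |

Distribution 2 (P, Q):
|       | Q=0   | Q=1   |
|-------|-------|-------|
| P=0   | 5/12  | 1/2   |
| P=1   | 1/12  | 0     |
Distribution 1 (X, Y):
Marginal P(X) (row sums):
  P(X=0) = 1/8 + 3/16 = 5/16
  P(X=1) = 1/16 + 1/2 = 9/16
  P(X=2) = 1/8 + 0 = 1/8
Marginal P(Y) (column sums):
  P(Y=0) = 1/8 + 1/16 + 1/8 = 5/16
  P(Y=1) = 3/16 + 1/2 + 0 = 11/16

H(X) = -[(5/16)·log₂(5/16) + (9/16)·log₂(9/16) + (1/8)·log₂(1/8)]
  = 0.5244 + 0.4669 + 0.3750
  = 1.3663 bits
H(Y) = -[(5/16)·log₂(5/16) + (11/16)·log₂(11/16)]
  = 0.5244 + 0.3716
  = 0.8960 bits
H(X,Y) = -[(1/8)·log₂(1/8) + (3/16)·log₂(3/16) + (1/16)·log₂(1/16) + (1/2)·log₂(1/2) + (1/8)·log₂(1/8)]
  = 0.3750 + 0.4528 + 0.2500 + 0.5000 + 0.3750
  = 1.9528 bits

I(X;Y) = H(X) + H(Y) - H(X,Y)
  = 1.3663 + 0.8960 - 1.9528
  = 0.3095 bits

Distribution 2 (P, Q):
Marginal P(P) (row sums):
  P(P=0) = 5/12 + 1/2 = 11/12
  P(P=1) = 1/12 + 0 = 1/12
Marginal P(Q) (column sums):
  P(Q=0) = 5/12 + 1/12 = 1/2
  P(Q=1) = 1/2 + 0 = 1/2

H(P) = -[(11/12)·log₂(11/12) + (1/12)·log₂(1/12)]
  = 0.1151 + 0.2987
  = 0.4138 bits
H(Q) = -[(1/2)·log₂(1/2) + (1/2)·log₂(1/2)]
  = 0.5000 + 0.5000
  = 1.0000 bits
H(P,Q) = -[(5/12)·log₂(5/12) + (1/2)·log₂(1/2) + (1/12)·log₂(1/12)]
  = 0.5263 + 0.5000 + 0.2987
  = 1.3250 bits

I(P;Q) = H(P) + H(Q) - H(P,Q)
  = 0.4138 + 1.0000 - 1.3250
  = 0.0888 bits

I(X;Y) = 0.3095 bits > I(P;Q) = 0.0888 bits, so (X, Y) has the higher mutual information (stronger dependence).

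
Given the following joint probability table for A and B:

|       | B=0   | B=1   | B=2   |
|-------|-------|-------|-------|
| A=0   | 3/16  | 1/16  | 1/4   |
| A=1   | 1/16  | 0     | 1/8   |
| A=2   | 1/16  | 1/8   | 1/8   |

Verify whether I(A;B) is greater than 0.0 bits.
Marginal P(A) (row sums):
  P(A=0) = 3/16 + 1/16 + 1/4 = 1/2
  P(A=1) = 1/16 + 0 + 1/8 = 3/16
  P(A=2) = 1/16 + 1/8 + 1/8 = 5/16
Marginal P(B) (column sums):
  P(B=0) = 3/16 + 1/16 + 1/16 = 5/16
  P(B=1) = 1/16 + 0 + 1/8 = 3/16
  P(B=2) = 1/4 + 1/8 + 1/8 = 1/2

H(A) = -[(1/2)·log₂(1/2) + (3/16)·log₂(3/16) + (5/16)·log₂(5/16)]
  = 0.5000 + 0.4528 + 0.5244
  = 1.4772 bits
H(B) = -[(5/16)·log₂(5/16) + (3/16)·log₂(3/16) + (1/2)·log₂(1/2)]
  = 0.5244 + 0.4528 + 0.5000
  = 1.4772 bits
H(A,B) = -[(3/16)·log₂(3/16) + (1/16)·log₂(1/16) + (1/4)·log₂(1/4) + (1/16)·log₂(1/16) + (1/8)·log₂(1/8) + (1/16)·log₂(1/16) + (1/8)·log₂(1/8) + (1/8)·log₂(1/8)]
  = 0.4528 + 0.2500 + 0.5000 + 0.2500 + 0.3750 + 0.2500 + 0.3750 + 0.3750
  = 2.8278 bits

I(A;B) = H(A) + H(B) - H(A,B)
  = 1.4772 + 1.4772 - 2.8278
  = 0.1266 bits

Yes. I(A;B) = 0.1266 bits, which is > 0.0 bits.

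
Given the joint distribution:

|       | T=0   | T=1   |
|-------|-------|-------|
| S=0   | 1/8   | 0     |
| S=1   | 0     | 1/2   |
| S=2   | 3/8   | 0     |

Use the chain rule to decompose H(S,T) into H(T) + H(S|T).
By the chain rule: H(S,T) = H(T) + H(S|T)

Marginal P(T) (column sums):
  P(T=0) = 1/8 + 0 + 3/8 = 1/2
  P(T=1) = 0 + 1/2 + 0 = 1/2
H(T) = -[(1/2)·log₂(1/2) + (1/2)·log₂(1/2)]
  = 0.5000 + 0.5000
  = 1.0000 bits
H(S|T) = -Σ P(S,T)·log₂ P(S|T), where P(S|T) = P(S,T) / P(T)
  (cells with P(S,T) = 0 contribute 0)
  (S=0,T=0): P(S|T) = (1/8)/(1/2) = 1/4;  -(1/8)·log₂(1/4) = 0.2500
  (S=1,T=1): P(S|T) = (1/2)/(1/2) = 1;  -(1/2)·log₂(1) = 0.0000
  (S=2,T=0): P(S|T) = (3/8)/(1/2) = 3/4;  -(3/8)·log₂(3/4) = 0.1556
H(S|T) = 0.2500 + 0.0000 + 0.1556
  = 0.4056 bits

H(S,T) = H(T) + H(S|T) = 1.0000 + 0.4056 = 1.4056 bits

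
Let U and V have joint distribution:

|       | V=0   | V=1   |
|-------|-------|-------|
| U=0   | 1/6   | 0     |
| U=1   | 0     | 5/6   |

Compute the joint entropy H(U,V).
H(U,V) = -Σ P(U,V) log₂ P(U,V), summed over the non-zero cells:
H(U,V) = -[(1/6)·log₂(1/6) + (5/6)·log₂(5/6)]
  = 0.4308 + 0.2192
  = 0.6500 bits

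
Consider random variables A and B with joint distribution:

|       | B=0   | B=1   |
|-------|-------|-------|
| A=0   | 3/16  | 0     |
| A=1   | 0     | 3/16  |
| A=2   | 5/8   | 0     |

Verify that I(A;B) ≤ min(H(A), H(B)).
Marginal P(A) (row sums):
  P(A=0) = 3/16 + 0 = 3/16
  P(A=1) = 0 + 3/16 = 3/16
  P(A=2) = 5/8 + 0 = 5/8
Marginal P(B) (column sums):
  P(B=0) = 3/16 + 0 + 5/8 = 13/16
  P(B=1) = 0 + 3/16 + 0 = 3/16

H(A) = -[(3/16)·log₂(3/16) + (3/16)·log₂(3/16) + (5/8)·log₂(5/8)]
  = 0.4528 + 0.4528 + 0.4238
  = 1.3294 bits
H(B) = -[(13/16)·log₂(13/16) + (3/16)·log₂(3/16)]
  = 0.2434 + 0.4528
  = 0.6962 bits
H(A,B) = -[(3/16)·log₂(3/16) + (3/16)·log₂(3/16) + (5/8)·log₂(5/8)]
  = 0.4528 + 0.4528 + 0.4238
  = 1.3294 bits

I(A;B) = H(A) + H(B) - H(A,B)
  = 1.3294 + 0.6962 - 1.3294
  = 0.6962 bits

min(H(A), H(B)) = min(1.3294, 0.6962) = 0.6962 bits
Since 0.6962 ≤ 0.6962, the bound is satisfied ✓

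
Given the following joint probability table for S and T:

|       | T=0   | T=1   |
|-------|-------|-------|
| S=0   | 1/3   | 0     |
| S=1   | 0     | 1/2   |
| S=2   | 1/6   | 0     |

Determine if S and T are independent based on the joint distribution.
Marginal P(S) (row sums):
  P(S=0) = 1/3 + 0 = 1/3
  P(S=1) = 0 + 1/2 = 1/2
  P(S=2) = 1/6 + 0 = 1/6
Marginal P(T) (column sums):
  P(T=0) = 1/3 + 0 + 1/6 = 1/2
  P(T=1) = 0 + 1/2 + 0 = 1/2

S and T are independent iff P(S=i,T=j) = P(S=i)·P(T=j) for every cell.
  P(S=0)·P(T=0) = 1/3 × 1/2 = 1/6, but P(S=0,T=0) = 1/3 ✗

No, S and T are not independent. Quantitatively, I(S;T) > 0:

H(S) = -[(1/3)·log₂(1/3) + (1/2)·log₂(1/2) + (1/6)·log₂(1/6)]
  = 0.5283 + 0.5000 + 0.4308
  = 1.4591 bits
H(T) = -[(1/2)·log₂(1/2) + (1/2)·log₂(1/2)]
  = 0.5000 + 0.5000
  = 1.0000 bits
H(S,T) = -[(1/3)·log₂(1/3) + (1/2)·log₂(1/2) + (1/6)·log₂(1/6)]
  = 0.5283 + 0.5000 + 0.4308
  = 1.4591 bits
I(S;T) = H(S) + H(T) - H(S,T) = 1.4591 + 1.0000 - 1.4591 = 1.0000 bits > 0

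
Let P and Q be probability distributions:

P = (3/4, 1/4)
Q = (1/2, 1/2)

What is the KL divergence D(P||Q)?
D(P||Q) = Σ P(i) log₂(P(i)/Q(i))
  i=0: (3/4) × log₂((3/4)/(1/2)) = (3/4) × log₂(3/2) = 0.4387
  i=1: (1/4) × log₂((1/4)/(1/2)) = (1/4) × log₂(1/2) = -0.2500
D(P||Q) = 0.4387 - 0.2500
  = 0.1887 bits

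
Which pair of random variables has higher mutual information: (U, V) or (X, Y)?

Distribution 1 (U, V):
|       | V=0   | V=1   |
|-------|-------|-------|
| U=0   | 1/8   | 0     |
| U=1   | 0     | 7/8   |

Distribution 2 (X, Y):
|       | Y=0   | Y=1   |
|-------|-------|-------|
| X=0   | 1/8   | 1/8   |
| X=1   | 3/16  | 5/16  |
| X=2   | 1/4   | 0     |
Distribution 1 (U, V):
Marginal P(U) (row sums):
  P(U=0) = 1/8 + 0 = 1/8
  P(U=1) = 0 + 7/8 = 7/8
Marginal P(V) (column sums):
  P(V=0) = 1/8 + 0 = 1/8
  P(V=1) = 0 + 7/8 = 7/8

H(U) = -[(1/8)·log₂(1/8) + (7/8)·log₂(7/8)]
  = 0.3750 + 0.1686
  = 0.5436 bits
H(V) = -[(1/8)·log₂(1/8) + (7/8)·log₂(7/8)]
  = 0.3750 + 0.1686
  = 0.5436 bits
H(U,V) = -[(1/8)·log₂(1/8) + (7/8)·log₂(7/8)]
  = 0.3750 + 0.1686
  = 0.5436 bits

I(U;V) = H(U) + H(V) - H(U,V)
  = 0.5436 + 0.5436 - 0.5436
  = 0.5436 bits

Distribution 2 (X, Y):
Marginal P(X) (row sums):
  P(X=0) = 1/8 + 1/8 = 1/4
  P(X=1) = 3/16 + 5/16 = 1/2
  P(X=2) = 1/4 + 0 = 1/4
Marginal P(Y) (column sums):
  P(Y=0) = 1/8 + 3/16 + 1/4 = 9/16
  P(Y=1) = 1/8 + 5/16 + 0 = 7/16

H(X) = -[(1/4)·log₂(1/4) + (1/2)·log₂(1/2) + (1/4)·log₂(1/4)]
  = 0.5000 + 0.5000 + 0.5000
  = 1.5000 bits
H(Y) = -[(9/16)·log₂(9/16) + (7/16)·log₂(7/16)]
  = 0.4669 + 0.5218
  = 0.9887 bits
H(X,Y) = -[(1/8)·log₂(1/8) + (1/8)·log₂(1/8) + (3/16)·log₂(3/16) + (5/16)·log₂(5/16) + (1/4)·log₂(1/4)]
  = 0.3750 + 0.3750 + 0.4528 + 0.5244 + 0.5000
  = 2.2272 bits

I(X;Y) = H(X) + H(Y) - H(X,Y)
  = 1.5000 + 0.9887 - 2.2272
  = 0.2615 bits

I(U;V) = 0.5436 bits > I(X;Y) = 0.2615 bits, so (U, V) has the higher mutual information (stronger dependence).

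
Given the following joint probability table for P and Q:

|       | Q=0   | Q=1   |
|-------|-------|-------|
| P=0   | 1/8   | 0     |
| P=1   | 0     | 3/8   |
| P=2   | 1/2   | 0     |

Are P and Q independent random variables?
Marginal P(P) (row sums):
  P(P=0) = 1/8 + 0 = 1/8
  P(P=1) = 0 + 3/8 = 3/8
  P(P=2) = 1/2 + 0 = 1/2
Marginal P(Q) (column sums):
  P(Q=0) = 1/8 + 0 + 1/2 = 5/8
  P(Q=1) = 0 + 3/8 + 0 = 3/8

P and Q are independent iff P(P=i,Q=j) = P(P=i)·P(Q=j) for every cell.
  P(P=0)·P(Q=0) = 1/8 × 5/8 = 5/64, but P(P=0,Q=0) = 1/8 ✗

No, P and Q are not independent. Quantitatively, I(P;Q) > 0:

H(P) = -[(1/8)·log₂(1/8) + (3/8)·log₂(3/8) + (1/2)·log₂(1/2)]
  = 0.3750 + 0.5306 + 0.5000
  = 1.4056 bits
H(Q) = -[(5/8)·log₂(5/8) + (3/8)·log₂(3/8)]
  = 0.4238 + 0.5306
  = 0.9544 bits
H(P,Q) = -[(1/8)·log₂(1/8) + (3/8)·log₂(3/8) + (1/2)·log₂(1/2)]
  = 0.3750 + 0.5306 + 0.5000
  = 1.4056 bits
I(P;Q) = H(P) + H(Q) - H(P,Q) = 1.4056 + 0.9544 - 1.4056 = 0.9544 bits > 0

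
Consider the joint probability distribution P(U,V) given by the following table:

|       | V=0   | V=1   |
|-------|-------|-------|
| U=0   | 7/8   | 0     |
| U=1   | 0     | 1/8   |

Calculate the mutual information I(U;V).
Marginal P(U) (row sums):
  P(U=0) = 7/8 + 0 = 7/8
  P(U=1) = 0 + 1/8 = 1/8
Marginal P(V) (column sums):
  P(V=0) = 7/8 + 0 = 7/8
  P(V=1) = 0 + 1/8 = 1/8

H(U) = -[(7/8)·log₂(7/8) + (1/8)·log₂(1/8)]
  = 0.1686 + 0.3750
  = 0.5436 bits
H(V) = -[(7/8)·log₂(7/8) + (1/8)·log₂(1/8)]
  = 0.1686 + 0.3750
  = 0.5436 bits
H(U,V) = -[(7/8)·log₂(7/8) + (1/8)·log₂(1/8)]
  = 0.1686 + 0.3750
  = 0.5436 bits

I(U;V) = H(U) + H(V) - H(U,V)
  = 0.5436 + 0.5436 - 0.5436
  = 0.5436 bits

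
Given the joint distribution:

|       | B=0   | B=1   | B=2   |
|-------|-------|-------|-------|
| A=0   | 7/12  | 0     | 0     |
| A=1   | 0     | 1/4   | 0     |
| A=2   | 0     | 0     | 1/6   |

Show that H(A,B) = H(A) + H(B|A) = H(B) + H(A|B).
Marginal P(A) (row sums):
  P(A=0) = 7/12 + 0 + 0 = 7/12
  P(A=1) = 0 + 1/4 + 0 = 1/4
  P(A=2) = 0 + 0 + 1/6 = 1/6
Marginal P(B) (column sums):
  P(B=0) = 7/12 + 0 + 0 = 7/12
  P(B=1) = 0 + 1/4 + 0 = 1/4
  P(B=2) = 0 + 0 + 1/6 = 1/6

Decomposition 1: H(A) + H(B|A)
H(A) = -[(7/12)·log₂(7/12) + (1/4)·log₂(1/4) + (1/6)·log₂(1/6)]
  = 0.4536 + 0.5000 + 0.4308
  = 1.3844 bits
H(B|A) = -Σ P(A,B)·log₂ P(B|A), where P(B|A) = P(A,B) / P(A)
  (cells with P(A,B) = 0 contribute 0)
  (A=0,B=0): P(B|A) = (7/12)/(7/12) = 1;  -(7/12)·log₂(1) = 0.0000
  (A=1,B=1): P(B|A) = (1/4)/(1/4) = 1;  -(1/4)·log₂(1) = 0.0000
  (A=2,B=2): P(B|A) = (1/6)/(1/6) = 1;  -(1/6)·log₂(1) = 0.0000
H(B|A) = 0.0000 + 0.0000 + 0.0000
  = 0.0000 bits
H(A) + H(B|A) = 1.3844 + 0.0000 = 1.3844 bits

Decomposition 2: H(B) + H(A|B)
H(B) = -[(7/12)·log₂(7/12) + (1/4)·log₂(1/4) + (1/6)·log₂(1/6)]
  = 0.4536 + 0.5000 + 0.4308
  = 1.3844 bits
H(A|B) = -Σ P(A,B)·log₂ P(A|B), where P(A|B) = P(A,B) / P(B)
  (cells with P(A,B) = 0 contribute 0)
  (A=0,B=0): P(A|B) = (7/12)/(7/12) = 1;  -(7/12)·log₂(1) = 0.0000
  (A=1,B=1): P(A|B) = (1/4)/(1/4) = 1;  -(1/4)·log₂(1) = 0.0000
  (A=2,B=2): P(A|B) = (1/6)/(1/6) = 1;  -(1/6)·log₂(1) = 0.0000
H(A|B) = 0.0000 + 0.0000 + 0.0000
  = 0.0000 bits
H(B) + H(A|B) = 1.3844 + 0.0000 = 1.3844 bits

Direct computation of the joint entropy:
H(A,B) = -[(7/12)·log₂(7/12) + (1/4)·log₂(1/4) + (1/6)·log₂(1/6)]
  = 0.4536 + 0.5000 + 0.4308
  = 1.3844 bits

All three agree: H(A,B) = 1.3844 bits ✓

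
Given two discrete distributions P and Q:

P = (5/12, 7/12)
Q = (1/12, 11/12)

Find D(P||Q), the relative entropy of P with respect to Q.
D(P||Q) = Σ P(i) log₂(P(i)/Q(i))
  i=0: (5/12) × log₂((5/12)/(1/12)) = (5/12) × log₂(5) = 0.9675
  i=1: (7/12) × log₂((7/12)/(11/12)) = (7/12) × log₂(7/11) = -0.3804
D(P||Q) = 0.9675 - 0.3804
  = 0.5871 bits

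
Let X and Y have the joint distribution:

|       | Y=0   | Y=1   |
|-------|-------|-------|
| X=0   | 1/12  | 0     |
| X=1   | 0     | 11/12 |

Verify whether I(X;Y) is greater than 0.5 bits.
Marginal P(X) (row sums):
  P(X=0) = 1/12 + 0 = 1/12
  P(X=1) = 0 + 11/12 = 11/12
Marginal P(Y) (column sums):
  P(Y=0) = 1/12 + 0 = 1/12
  P(Y=1) = 0 + 11/12 = 11/12

H(X) = -[(1/12)·log₂(1/12) + (11/12)·log₂(11/12)]
  = 0.2987 + 0.1151
  = 0.4138 bits
H(Y) = -[(1/12)·log₂(1/12) + (11/12)·log₂(11/12)]
  = 0.2987 + 0.1151
  = 0.4138 bits
H(X,Y) = -[(1/12)·log₂(1/12) + (11/12)·log₂(11/12)]
  = 0.2987 + 0.1151
  = 0.4138 bits

I(X;Y) = H(X) + H(Y) - H(X,Y)
  = 0.4138 + 0.4138 - 0.4138
  = 0.4138 bits

No. I(X;Y) = 0.4138 bits, which is ≤ 0.5 bits.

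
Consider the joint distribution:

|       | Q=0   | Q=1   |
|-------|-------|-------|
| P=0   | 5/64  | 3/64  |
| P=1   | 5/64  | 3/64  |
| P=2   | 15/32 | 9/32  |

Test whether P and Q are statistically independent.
Marginal P(P) (row sums):
  P(P=0) = 5/64 + 3/64 = 1/8
  P(P=1) = 5/64 + 3/64 = 1/8
  P(P=2) = 15/32 + 9/32 = 3/4
Marginal P(Q) (column sums):
  P(Q=0) = 5/64 + 5/64 + 15/32 = 5/8
  P(Q=1) = 3/64 + 3/64 + 9/32 = 3/8

P and Q are independent iff P(P=i,Q=j) = P(P=i)·P(Q=j) for every cell.
  P(P=0)·P(Q=0) = 1/8 × 5/8 = 5/64 = P(P=0,Q=0) ✓
  P(P=0)·P(Q=1) = 1/8 × 3/8 = 3/64 = P(P=0,Q=1) ✓
  P(P=1)·P(Q=0) = 1/8 × 5/8 = 5/64 = P(P=1,Q=0) ✓
  P(P=1)·P(Q=1) = 1/8 × 3/8 = 3/64 = P(P=1,Q=1) ✓
  P(P=2)·P(Q=0) = 3/4 × 5/8 = 15/32 = P(P=2,Q=0) ✓
  P(P=2)·P(Q=1) = 3/4 × 3/8 = 9/32 = P(P=2,Q=1) ✓

Yes, P and Q are independent: every cell factors, so I(P;Q) = 0 bits.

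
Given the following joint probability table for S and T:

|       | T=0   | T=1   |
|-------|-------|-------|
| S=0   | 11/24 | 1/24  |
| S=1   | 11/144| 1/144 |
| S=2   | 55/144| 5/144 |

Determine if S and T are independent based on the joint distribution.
Marginal P(S) (row sums):
  P(S=0) = 11/24 + 1/24 = 1/2
  P(S=1) = 11/144 + 1/144 = 1/12
  P(S=2) = 55/144 + 5/144 = 5/12
Marginal P(T) (column sums):
  P(T=0) = 11/24 + 11/144 + 55/144 = 11/12
  P(T=1) = 1/24 + 1/144 + 5/144 = 1/12

S and T are independent iff P(S=i,T=j) = P(S=i)·P(T=j) for every cell.
  P(S=0)·P(T=0) = 1/2 × 11/12 = 11/24 = P(S=0,T=0) ✓
  P(S=0)·P(T=1) = 1/2 × 1/12 = 1/24 = P(S=0,T=1) ✓
  P(S=1)·P(T=0) = 1/12 × 11/12 = 11/144 = P(S=1,T=0) ✓
  P(S=1)·P(T=1) = 1/12 × 1/12 = 1/144 = P(S=1,T=1) ✓
  P(S=2)·P(T=0) = 5/12 × 11/12 = 55/144 = P(S=2,T=0) ✓
  P(S=2)·P(T=1) = 5/12 × 1/12 = 5/144 = P(S=2,T=1) ✓

Yes, S and T are independent: every cell factors, so I(S;T) = 0 bits.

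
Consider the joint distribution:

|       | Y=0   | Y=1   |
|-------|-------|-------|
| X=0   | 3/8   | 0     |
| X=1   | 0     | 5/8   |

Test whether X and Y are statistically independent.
Marginal P(X) (row sums):
  P(X=0) = 3/8 + 0 = 3/8
  P(X=1) = 0 + 5/8 = 5/8
Marginal P(Y) (column sums):
  P(Y=0) = 3/8 + 0 = 3/8
  P(Y=1) = 0 + 5/8 = 5/8

X and Y are independent iff P(X=i,Y=j) = P(X=i)·P(Y=j) for every cell.
  P(X=0)·P(Y=0) = 3/8 × 3/8 = 9/64, but P(X=0,Y=0) = 3/8 ✗

No, X and Y are not independent. Quantitatively, I(X;Y) > 0:

H(X) = -[(3/8)·log₂(3/8) + (5/8)·log₂(5/8)]
  = 0.5306 + 0.4238
  = 0.9544 bits
H(Y) = -[(3/8)·log₂(3/8) + (5/8)·log₂(5/8)]
  = 0.5306 + 0.4238
  = 0.9544 bits
H(X,Y) = -[(3/8)·log₂(3/8) + (5/8)·log₂(5/8)]
  = 0.5306 + 0.4238
  = 0.9544 bits
I(X;Y) = H(X) + H(Y) - H(X,Y) = 0.9544 + 0.9544 - 0.9544 = 0.9544 bits > 0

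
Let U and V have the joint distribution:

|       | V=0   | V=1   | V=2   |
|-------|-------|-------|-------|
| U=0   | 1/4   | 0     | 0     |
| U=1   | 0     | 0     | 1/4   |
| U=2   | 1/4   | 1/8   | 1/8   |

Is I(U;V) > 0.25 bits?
Marginal P(U) (row sums):
  P(U=0) = 1/4 + 0 + 0 = 1/4
  P(U=1) = 0 + 0 + 1/4 = 1/4
  P(U=2) = 1/4 + 1/8 + 1/8 = 1/2
Marginal P(V) (column sums):
  P(V=0) = 1/4 + 0 + 1/4 = 1/2
  P(V=1) = 0 + 0 + 1/8 = 1/8
  P(V=2) = 0 + 1/4 + 1/8 = 3/8

H(U) = -[(1/4)·log₂(1/4) + (1/4)·log₂(1/4) + (1/2)·log₂(1/2)]
  = 0.5000 + 0.5000 + 0.5000
  = 1.5000 bits
H(V) = -[(1/2)·log₂(1/2) + (1/8)·log₂(1/8) + (3/8)·log₂(3/8)]
  = 0.5000 + 0.3750 + 0.5306
  = 1.4056 bits
H(U,V) = -[(1/4)·log₂(1/4) + (1/4)·log₂(1/4) + (1/4)·log₂(1/4) + (1/8)·log₂(1/8) + (1/8)·log₂(1/8)]
  = 0.5000 + 0.5000 + 0.5000 + 0.3750 + 0.3750
  = 2.2500 bits

I(U;V) = H(U) + H(V) - H(U,V)
  = 1.5000 + 1.4056 - 2.2500
  = 0.6556 bits

Yes. I(U;V) = 0.6556 bits, which is > 0.25 bits.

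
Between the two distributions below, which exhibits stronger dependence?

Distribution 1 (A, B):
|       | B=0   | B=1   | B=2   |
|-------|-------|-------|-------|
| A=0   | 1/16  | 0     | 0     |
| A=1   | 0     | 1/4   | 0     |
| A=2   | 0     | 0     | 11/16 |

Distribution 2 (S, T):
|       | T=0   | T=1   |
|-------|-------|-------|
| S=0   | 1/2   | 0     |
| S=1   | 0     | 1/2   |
Distribution 1 (A, B):
Marginal P(A) (row sums):
  P(A=0) = 1/16 + 0 + 0 = 1/16
  P(A=1) = 0 + 1/4 + 0 = 1/4
  P(A=2) = 0 + 0 + 11/16 = 11/16
Marginal P(B) (column sums):
  P(B=0) = 1/16 + 0 + 0 = 1/16
  P(B=1) = 0 + 1/4 + 0 = 1/4
  P(B=2) = 0 + 0 + 11/16 = 11/16

H(A) = -[(1/16)·log₂(1/16) + (1/4)·log₂(1/4) + (11/16)·log₂(11/16)]
  = 0.2500 + 0.5000 + 0.3716
  = 1.1216 bits
H(B) = -[(1/16)·log₂(1/16) + (1/4)·log₂(1/4) + (11/16)·log₂(11/16)]
  = 0.2500 + 0.5000 + 0.3716
  = 1.1216 bits
H(A,B) = -[(1/16)·log₂(1/16) + (1/4)·log₂(1/4) + (11/16)·log₂(11/16)]
  = 0.2500 + 0.5000 + 0.3716
  = 1.1216 bits

I(A;B) = H(A) + H(B) - H(A,B)
  = 1.1216 + 1.1216 - 1.1216
  = 1.1216 bits

Distribution 2 (S, T):
Marginal P(S) (row sums):
  P(S=0) = 1/2 + 0 = 1/2
  P(S=1) = 0 + 1/2 = 1/2
Marginal P(T) (column sums):
  P(T=0) = 1/2 + 0 = 1/2
  P(T=1) = 0 + 1/2 = 1/2

H(S) = -[(1/2)·log₂(1/2) + (1/2)·log₂(1/2)]
  = 0.5000 + 0.5000
  = 1.0000 bits
H(T) = -[(1/2)·log₂(1/2) + (1/2)·log₂(1/2)]
  = 0.5000 + 0.5000
  = 1.0000 bits
H(S,T) = -[(1/2)·log₂(1/2) + (1/2)·log₂(1/2)]
  = 0.5000 + 0.5000
  = 1.0000 bits

I(S;T) = H(S) + H(T) - H(S,T)
  = 1.0000 + 1.0000 - 1.0000
  = 1.0000 bits

I(A;B) = 1.1216 bits > I(S;T) = 1.0000 bits, so (A, B) has the higher mutual information (stronger dependence).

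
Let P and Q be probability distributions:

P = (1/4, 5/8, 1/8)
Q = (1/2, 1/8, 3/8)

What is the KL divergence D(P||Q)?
D(P||Q) = Σ P(i) log₂(P(i)/Q(i))
  i=0: (1/4) × log₂((1/4)/(1/2)) = (1/4) × log₂(1/2) = -0.2500
  i=1: (5/8) × log₂((5/8)/(1/8)) = (5/8) × log₂(5) = 1.4512
  i=2: (1/8) × log₂((1/8)/(3/8)) = (1/8) × log₂(1/3) = -0.1981
D(P||Q) = -0.2500 + 1.4512 - 0.1981
  = 1.0031 bits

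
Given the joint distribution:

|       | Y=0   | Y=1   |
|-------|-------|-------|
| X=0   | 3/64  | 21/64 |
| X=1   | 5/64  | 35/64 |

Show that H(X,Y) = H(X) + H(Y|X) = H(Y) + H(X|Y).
Marginal P(X) (row sums):
  P(X=0) = 3/64 + 21/64 = 3/8
  P(X=1) = 5/64 + 35/64 = 5/8
Marginal P(Y) (column sums):
  P(Y=0) = 3/64 + 5/64 = 1/8
  P(Y=1) = 21/64 + 35/64 = 7/8

Decomposition 1: H(X) + H(Y|X)
H(X) = -[(3/8)·log₂(3/8) + (5/8)·log₂(5/8)]
  = 0.5306 + 0.4238
  = 0.9544 bits
H(Y|X) = -Σ P(X,Y)·log₂ P(Y|X), where P(Y|X) = P(X,Y) / P(X)
  (X=0,Y=0): P(Y|X) = (3/64)/(3/8) = 1/8;  -(3/64)·log₂(1/8) = 0.1406
  (X=0,Y=1): P(Y|X) = (21/64)/(3/8) = 7/8;  -(21/64)·log₂(7/8) = 0.0632
  (X=1,Y=0): P(Y|X) = (5/64)/(5/8) = 1/8;  -(5/64)·log₂(1/8) = 0.2344
  (X=1,Y=1): P(Y|X) = (35/64)/(5/8) = 7/8;  -(35/64)·log₂(7/8) = 0.1054
H(Y|X) = 0.1406 + 0.0632 + 0.2344 + 0.1054
  = 0.5436 bits
H(X) + H(Y|X) = 0.9544 + 0.5436 = 1.4980 bits

Decomposition 2: H(Y) + H(X|Y)
H(Y) = -[(1/8)·log₂(1/8) + (7/8)·log₂(7/8)]
  = 0.3750 + 0.1686
  = 0.5436 bits
H(X|Y) = -Σ P(X,Y)·log₂ P(X|Y), where P(X|Y) = P(X,Y) / P(Y)
  (X=0,Y=0): P(X|Y) = (3/64)/(1/8) = 3/8;  -(3/64)·log₂(3/8) = 0.0663
  (X=0,Y=1): P(X|Y) = (21/64)/(7/8) = 3/8;  -(21/64)·log₂(3/8) = 0.4643
  (X=1,Y=0): P(X|Y) = (5/64)/(1/8) = 5/8;  -(5/64)·log₂(5/8) = 0.0530
  (X=1,Y=1): P(X|Y) = (35/64)/(7/8) = 5/8;  -(35/64)·log₂(5/8) = 0.3708
H(X|Y) = 0.0663 + 0.4643 + 0.0530 + 0.3708
  = 0.9544 bits
H(Y) + H(X|Y) = 0.5436 + 0.9544 = 1.4980 bits

Direct computation of the joint entropy:
H(X,Y) = -[(3/64)·log₂(3/64) + (21/64)·log₂(21/64) + (5/64)·log₂(5/64) + (35/64)·log₂(35/64)]
  = 0.2070 + 0.5275 + 0.2873 + 0.4762
  = 1.4980 bits

All three agree: H(X,Y) = 1.4980 bits ✓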